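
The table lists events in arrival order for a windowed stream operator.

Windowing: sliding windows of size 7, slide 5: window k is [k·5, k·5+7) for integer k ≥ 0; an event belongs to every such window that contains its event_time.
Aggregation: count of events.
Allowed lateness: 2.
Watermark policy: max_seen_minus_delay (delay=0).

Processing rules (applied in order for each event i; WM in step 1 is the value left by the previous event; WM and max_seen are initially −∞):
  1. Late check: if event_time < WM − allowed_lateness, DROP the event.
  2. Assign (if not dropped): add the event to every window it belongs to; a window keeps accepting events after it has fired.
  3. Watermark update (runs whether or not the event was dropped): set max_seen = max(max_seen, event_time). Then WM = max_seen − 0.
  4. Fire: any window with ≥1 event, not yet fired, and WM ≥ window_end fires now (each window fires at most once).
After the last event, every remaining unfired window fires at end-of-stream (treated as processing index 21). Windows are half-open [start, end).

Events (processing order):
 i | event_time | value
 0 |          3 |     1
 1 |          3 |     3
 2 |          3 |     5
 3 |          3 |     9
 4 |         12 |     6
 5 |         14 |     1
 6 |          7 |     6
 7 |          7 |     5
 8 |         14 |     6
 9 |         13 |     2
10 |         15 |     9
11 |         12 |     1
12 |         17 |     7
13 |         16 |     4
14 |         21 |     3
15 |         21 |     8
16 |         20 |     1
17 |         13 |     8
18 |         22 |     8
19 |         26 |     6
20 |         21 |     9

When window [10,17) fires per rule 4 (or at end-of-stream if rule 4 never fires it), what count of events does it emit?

i=0 t=3 v=1: → [0,7); WM=3
i=1 t=3 v=3: → [0,7); WM=3
i=2 t=3 v=5: → [0,7); WM=3
i=3 t=3 v=9: → [0,7); WM=3
i=4 t=12 v=6: → [10,17); WM=12; [0,7) fires=4
i=5 t=14 v=1: → [10,17); WM=14
i=6 t=7 v=6: DROP (t<14-2); WM=14
i=7 t=7 v=5: DROP (t<14-2); WM=14
i=8 t=14 v=6: → [10,17); WM=14
i=9 t=13 v=2: → [10,17); WM=14
i=10 t=15 v=9: → [15,22),[10,17); WM=15
i=11 t=12 v=1: DROP (t<15-2); WM=15
i=12 t=17 v=7: → [15,22); WM=17; [10,17) fires=5
i=13 t=16 v=4: → [15,22),[10,17); WM=17
i=14 t=21 v=3: → [20,27),[15,22); WM=21
i=15 t=21 v=8: → [20,27),[15,22); WM=21
i=16 t=20 v=1: → [20,27),[15,22); WM=21
i=17 t=13 v=8: DROP (t<21-2); WM=21
i=18 t=22 v=8: → [20,27); WM=22; [15,22) fires=6
i=19 t=26 v=6: → [25,32),[20,27); WM=26
i=20 t=21 v=9: DROP (t<26-2); WM=26

5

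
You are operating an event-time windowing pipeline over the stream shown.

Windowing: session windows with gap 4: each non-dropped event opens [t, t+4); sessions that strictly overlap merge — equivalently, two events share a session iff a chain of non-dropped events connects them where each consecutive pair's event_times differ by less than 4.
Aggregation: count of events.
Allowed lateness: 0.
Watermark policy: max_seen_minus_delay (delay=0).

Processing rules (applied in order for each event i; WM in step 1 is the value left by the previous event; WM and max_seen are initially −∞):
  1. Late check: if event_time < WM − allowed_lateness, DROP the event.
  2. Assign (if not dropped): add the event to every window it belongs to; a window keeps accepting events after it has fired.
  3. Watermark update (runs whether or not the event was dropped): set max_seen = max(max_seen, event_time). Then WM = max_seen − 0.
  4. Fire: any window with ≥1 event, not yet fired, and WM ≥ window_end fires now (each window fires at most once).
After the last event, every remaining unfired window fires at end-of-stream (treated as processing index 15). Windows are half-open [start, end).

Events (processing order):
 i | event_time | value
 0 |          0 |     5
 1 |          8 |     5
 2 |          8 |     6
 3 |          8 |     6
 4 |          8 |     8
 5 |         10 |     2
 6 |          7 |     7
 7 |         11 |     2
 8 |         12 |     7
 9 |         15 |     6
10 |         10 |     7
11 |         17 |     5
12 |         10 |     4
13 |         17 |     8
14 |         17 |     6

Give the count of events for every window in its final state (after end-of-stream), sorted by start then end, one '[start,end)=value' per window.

i=0 t=0 v=5: → [0,4); WM=0
i=1 t=8 v=5: → [8,12); WM=8
i=2 t=8 v=6: → [8,12); WM=8
i=3 t=8 v=6: → [8,12); WM=8
i=4 t=8 v=8: → [8,12); WM=8
i=5 t=10 v=2: → [8,14); WM=10
i=6 t=7 v=7: DROP (t<10-0); WM=10
i=7 t=11 v=2: → [8,15); WM=11
i=8 t=12 v=7: → [8,16); WM=12
i=9 t=15 v=6: → [8,19); WM=15
i=10 t=10 v=7: DROP (t<15-0); WM=15
i=11 t=17 v=5: → [8,21); WM=17
i=12 t=10 v=4: DROP (t<17-0); WM=17
i=13 t=17 v=8: → [8,21); WM=17
i=14 t=17 v=6: → [8,21); WM=17

[0,4)=1 [8,21)=11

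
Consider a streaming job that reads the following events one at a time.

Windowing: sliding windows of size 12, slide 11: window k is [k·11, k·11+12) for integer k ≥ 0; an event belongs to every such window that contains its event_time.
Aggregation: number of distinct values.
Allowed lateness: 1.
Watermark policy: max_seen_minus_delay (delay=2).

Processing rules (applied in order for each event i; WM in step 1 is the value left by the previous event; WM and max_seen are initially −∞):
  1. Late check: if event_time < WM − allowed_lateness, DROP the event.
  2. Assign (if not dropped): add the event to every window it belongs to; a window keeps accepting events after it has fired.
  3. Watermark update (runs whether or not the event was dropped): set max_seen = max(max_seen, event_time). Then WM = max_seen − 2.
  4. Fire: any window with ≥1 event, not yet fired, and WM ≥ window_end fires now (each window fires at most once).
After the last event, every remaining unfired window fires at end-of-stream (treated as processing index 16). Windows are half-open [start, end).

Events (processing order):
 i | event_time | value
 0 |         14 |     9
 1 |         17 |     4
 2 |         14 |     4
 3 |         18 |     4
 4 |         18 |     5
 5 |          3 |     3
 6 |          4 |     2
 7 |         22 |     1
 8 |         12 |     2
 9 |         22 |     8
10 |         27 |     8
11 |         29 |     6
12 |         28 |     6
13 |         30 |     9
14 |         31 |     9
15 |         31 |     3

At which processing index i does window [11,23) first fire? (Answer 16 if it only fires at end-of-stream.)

10

i=0 t=14 v=9: → [11,23); WM=12
i=1 t=17 v=4: → [11,23); WM=15
i=2 t=14 v=4: → [11,23); WM=15
i=3 t=18 v=4: → [11,23); WM=16
i=4 t=18 v=5: → [11,23); WM=16
i=5 t=3 v=3: DROP (t<16-1); WM=16
i=6 t=4 v=2: DROP (t<16-1); WM=16
i=7 t=22 v=1: → [22,34),[11,23); WM=20
i=8 t=12 v=2: DROP (t<20-1); WM=20
i=9 t=22 v=8: → [22,34),[11,23); WM=20
i=10 t=27 v=8: → [22,34); WM=25; [11,23) fires=5
i=11 t=29 v=6: → [22,34); WM=27
i=12 t=28 v=6: → [22,34); WM=27
i=13 t=30 v=9: → [22,34); WM=28
i=14 t=31 v=9: → [22,34); WM=29
i=15 t=31 v=3: → [22,34); WM=29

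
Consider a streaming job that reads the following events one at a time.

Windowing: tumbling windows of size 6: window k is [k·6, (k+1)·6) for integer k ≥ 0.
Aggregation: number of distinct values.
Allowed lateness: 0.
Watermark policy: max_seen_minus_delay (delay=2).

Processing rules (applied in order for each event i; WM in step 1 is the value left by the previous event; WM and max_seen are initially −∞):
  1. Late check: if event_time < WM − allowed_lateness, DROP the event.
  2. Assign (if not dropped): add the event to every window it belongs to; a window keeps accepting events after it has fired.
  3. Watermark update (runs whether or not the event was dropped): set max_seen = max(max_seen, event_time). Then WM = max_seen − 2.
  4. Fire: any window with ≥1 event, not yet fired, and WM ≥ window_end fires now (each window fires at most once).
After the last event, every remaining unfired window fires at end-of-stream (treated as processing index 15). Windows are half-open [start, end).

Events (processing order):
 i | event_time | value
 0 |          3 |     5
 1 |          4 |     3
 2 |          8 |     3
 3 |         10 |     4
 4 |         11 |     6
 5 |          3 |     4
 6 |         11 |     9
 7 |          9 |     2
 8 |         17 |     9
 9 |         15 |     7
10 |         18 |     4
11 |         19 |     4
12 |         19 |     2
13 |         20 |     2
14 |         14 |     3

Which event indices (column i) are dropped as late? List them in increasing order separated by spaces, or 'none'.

5 14

i=0 t=3 v=5: → [0,6); WM=1
i=1 t=4 v=3: → [0,6); WM=2
i=2 t=8 v=3: → [6,12); WM=6; [0,6) fires=2
i=3 t=10 v=4: → [6,12); WM=8
i=4 t=11 v=6: → [6,12); WM=9
i=5 t=3 v=4: DROP (t<9-0); WM=9
i=6 t=11 v=9: → [6,12); WM=9
i=7 t=9 v=2: → [6,12); WM=9
i=8 t=17 v=9: → [12,18); WM=15; [6,12) fires=5
i=9 t=15 v=7: → [12,18); WM=15
i=10 t=18 v=4: → [18,24); WM=16
i=11 t=19 v=4: → [18,24); WM=17
i=12 t=19 v=2: → [18,24); WM=17
i=13 t=20 v=2: → [18,24); WM=18; [12,18) fires=2
i=14 t=14 v=3: DROP (t<18-0); WM=18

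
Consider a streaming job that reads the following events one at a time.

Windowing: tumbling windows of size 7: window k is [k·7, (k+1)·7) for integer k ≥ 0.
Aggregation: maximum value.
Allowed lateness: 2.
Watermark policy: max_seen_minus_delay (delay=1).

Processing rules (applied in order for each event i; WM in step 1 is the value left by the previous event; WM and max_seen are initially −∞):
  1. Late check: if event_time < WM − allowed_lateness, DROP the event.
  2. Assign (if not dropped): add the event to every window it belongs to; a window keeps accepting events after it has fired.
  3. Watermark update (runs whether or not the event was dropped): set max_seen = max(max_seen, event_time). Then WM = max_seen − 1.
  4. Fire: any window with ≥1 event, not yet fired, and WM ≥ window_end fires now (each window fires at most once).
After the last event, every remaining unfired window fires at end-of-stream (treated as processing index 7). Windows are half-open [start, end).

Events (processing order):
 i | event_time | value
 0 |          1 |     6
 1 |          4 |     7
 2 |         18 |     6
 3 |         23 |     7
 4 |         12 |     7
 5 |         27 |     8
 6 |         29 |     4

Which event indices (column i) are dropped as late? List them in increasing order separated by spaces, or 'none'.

i=0 t=1 v=6: → [0,7); WM=0
i=1 t=4 v=7: → [0,7); WM=3
i=2 t=18 v=6: → [14,21); WM=17; [0,7) fires=7
i=3 t=23 v=7: → [21,28); WM=22; [14,21) fires=6
i=4 t=12 v=7: DROP (t<22-2); WM=22
i=5 t=27 v=8: → [21,28); WM=26
i=6 t=29 v=4: → [28,35); WM=28; [21,28) fires=8

4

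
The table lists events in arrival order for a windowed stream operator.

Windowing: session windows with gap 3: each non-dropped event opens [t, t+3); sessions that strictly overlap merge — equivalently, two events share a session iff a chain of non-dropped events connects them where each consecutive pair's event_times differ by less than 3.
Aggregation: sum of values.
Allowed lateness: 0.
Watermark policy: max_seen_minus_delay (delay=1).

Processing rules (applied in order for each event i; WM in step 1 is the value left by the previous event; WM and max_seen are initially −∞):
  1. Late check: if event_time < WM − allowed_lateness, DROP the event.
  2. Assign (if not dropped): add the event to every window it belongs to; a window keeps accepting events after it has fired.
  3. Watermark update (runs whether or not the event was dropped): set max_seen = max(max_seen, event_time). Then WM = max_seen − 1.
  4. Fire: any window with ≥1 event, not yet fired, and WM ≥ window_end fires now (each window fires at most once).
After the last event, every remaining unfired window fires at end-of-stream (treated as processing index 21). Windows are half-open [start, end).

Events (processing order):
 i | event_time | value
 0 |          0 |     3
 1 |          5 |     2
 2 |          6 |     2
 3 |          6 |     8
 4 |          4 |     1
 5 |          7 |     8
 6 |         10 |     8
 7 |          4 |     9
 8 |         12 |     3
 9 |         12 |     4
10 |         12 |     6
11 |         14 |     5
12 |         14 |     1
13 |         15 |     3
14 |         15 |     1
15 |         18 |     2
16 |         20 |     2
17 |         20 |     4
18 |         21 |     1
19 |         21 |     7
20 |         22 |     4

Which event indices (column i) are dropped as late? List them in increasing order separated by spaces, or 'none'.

4 7

i=0 t=0 v=3: → [0,3); WM=-1
i=1 t=5 v=2: → [5,8); WM=4
i=2 t=6 v=2: → [5,9); WM=5
i=3 t=6 v=8: → [5,9); WM=5
i=4 t=4 v=1: DROP (t<5-0); WM=5
i=5 t=7 v=8: → [5,10); WM=6
i=6 t=10 v=8: → [10,13); WM=9
i=7 t=4 v=9: DROP (t<9-0); WM=9
i=8 t=12 v=3: → [10,15); WM=11
i=9 t=12 v=4: → [10,15); WM=11
i=10 t=12 v=6: → [10,15); WM=11
i=11 t=14 v=5: → [10,17); WM=13
i=12 t=14 v=1: → [10,17); WM=13
i=13 t=15 v=3: → [10,18); WM=14
i=14 t=15 v=1: → [10,18); WM=14
i=15 t=18 v=2: → [18,21); WM=17
i=16 t=20 v=2: → [18,23); WM=19
i=17 t=20 v=4: → [18,23); WM=19
i=18 t=21 v=1: → [18,24); WM=20
i=19 t=21 v=7: → [18,24); WM=20
i=20 t=22 v=4: → [18,25); WM=21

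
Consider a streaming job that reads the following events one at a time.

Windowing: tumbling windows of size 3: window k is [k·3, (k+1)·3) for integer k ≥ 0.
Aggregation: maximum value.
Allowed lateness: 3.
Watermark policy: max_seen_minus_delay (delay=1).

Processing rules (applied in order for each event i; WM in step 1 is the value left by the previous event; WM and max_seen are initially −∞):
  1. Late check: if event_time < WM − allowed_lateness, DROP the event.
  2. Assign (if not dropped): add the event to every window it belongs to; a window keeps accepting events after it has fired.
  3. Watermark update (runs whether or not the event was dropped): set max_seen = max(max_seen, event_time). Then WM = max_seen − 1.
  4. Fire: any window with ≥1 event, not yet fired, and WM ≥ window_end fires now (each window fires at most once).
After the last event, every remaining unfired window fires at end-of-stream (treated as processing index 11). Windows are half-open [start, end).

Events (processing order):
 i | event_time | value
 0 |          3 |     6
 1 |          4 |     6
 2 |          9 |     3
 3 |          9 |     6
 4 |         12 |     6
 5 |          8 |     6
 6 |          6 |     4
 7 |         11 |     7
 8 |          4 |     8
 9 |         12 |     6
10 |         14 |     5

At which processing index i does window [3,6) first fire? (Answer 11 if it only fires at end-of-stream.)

i=0 t=3 v=6: → [3,6); WM=2
i=1 t=4 v=6: → [3,6); WM=3
i=2 t=9 v=3: → [9,12); WM=8; [3,6) fires=6
i=3 t=9 v=6: → [9,12); WM=8
i=4 t=12 v=6: → [12,15); WM=11
i=5 t=8 v=6: → [6,9); WM=11; [6,9) fires=6
i=6 t=6 v=4: DROP (t<11-3); WM=11
i=7 t=11 v=7: → [9,12); WM=11
i=8 t=4 v=8: DROP (t<11-3); WM=11
i=9 t=12 v=6: → [12,15); WM=11
i=10 t=14 v=5: → [12,15); WM=13; [9,12) fires=7

2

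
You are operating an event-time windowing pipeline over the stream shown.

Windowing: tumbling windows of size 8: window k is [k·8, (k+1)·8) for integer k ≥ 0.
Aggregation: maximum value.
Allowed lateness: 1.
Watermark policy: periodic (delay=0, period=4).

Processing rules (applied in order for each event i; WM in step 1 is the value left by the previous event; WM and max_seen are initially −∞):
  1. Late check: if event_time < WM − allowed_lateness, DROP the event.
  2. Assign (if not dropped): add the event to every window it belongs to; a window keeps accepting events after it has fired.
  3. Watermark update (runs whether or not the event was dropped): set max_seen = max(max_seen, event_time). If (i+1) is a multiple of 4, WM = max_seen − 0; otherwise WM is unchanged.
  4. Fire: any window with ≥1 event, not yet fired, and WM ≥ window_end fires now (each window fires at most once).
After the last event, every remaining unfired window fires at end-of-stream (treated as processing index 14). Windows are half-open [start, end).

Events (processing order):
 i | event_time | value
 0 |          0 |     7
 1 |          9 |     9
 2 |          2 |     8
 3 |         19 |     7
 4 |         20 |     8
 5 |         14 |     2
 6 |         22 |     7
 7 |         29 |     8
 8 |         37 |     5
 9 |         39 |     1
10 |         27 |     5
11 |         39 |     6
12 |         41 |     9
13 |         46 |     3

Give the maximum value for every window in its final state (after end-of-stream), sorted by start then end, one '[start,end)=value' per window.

[0,8)=8 [8,16)=9 [16,24)=8 [24,32)=8 [32,40)=6 [40,48)=9

i=0 t=0 v=7: → [0,8); WM=−∞
i=1 t=9 v=9: → [8,16); WM=−∞
i=2 t=2 v=8: → [0,8); WM=−∞
i=3 t=19 v=7: → [16,24); WM=19; [0,8) fires=8 [8,16) fires=9
i=4 t=20 v=8: → [16,24); WM=19
i=5 t=14 v=2: DROP (t<19-1); WM=19
i=6 t=22 v=7: → [16,24); WM=19
i=7 t=29 v=8: → [24,32); WM=29; [16,24) fires=8
i=8 t=37 v=5: → [32,40); WM=29
i=9 t=39 v=1: → [32,40); WM=29
i=10 t=27 v=5: DROP (t<29-1); WM=29
i=11 t=39 v=6: → [32,40); WM=39; [24,32) fires=8
i=12 t=41 v=9: → [40,48); WM=39
i=13 t=46 v=3: → [40,48); WM=39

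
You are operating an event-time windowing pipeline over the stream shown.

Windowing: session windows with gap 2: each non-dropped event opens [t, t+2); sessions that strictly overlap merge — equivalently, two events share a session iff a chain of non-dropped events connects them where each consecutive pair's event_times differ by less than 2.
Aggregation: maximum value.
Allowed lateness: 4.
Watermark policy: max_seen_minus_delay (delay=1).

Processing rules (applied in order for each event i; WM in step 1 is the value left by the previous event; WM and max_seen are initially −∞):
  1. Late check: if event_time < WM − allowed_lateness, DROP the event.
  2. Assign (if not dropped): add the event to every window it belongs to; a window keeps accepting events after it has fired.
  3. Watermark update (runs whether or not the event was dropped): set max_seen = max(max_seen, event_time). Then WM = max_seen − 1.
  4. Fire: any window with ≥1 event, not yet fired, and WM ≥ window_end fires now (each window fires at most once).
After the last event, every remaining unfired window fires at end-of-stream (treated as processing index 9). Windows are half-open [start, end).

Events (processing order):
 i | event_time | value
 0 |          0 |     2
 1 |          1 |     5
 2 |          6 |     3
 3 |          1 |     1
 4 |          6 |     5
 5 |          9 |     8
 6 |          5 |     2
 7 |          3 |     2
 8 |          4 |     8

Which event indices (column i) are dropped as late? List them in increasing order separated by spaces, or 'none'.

i=0 t=0 v=2: → [0,2); WM=-1
i=1 t=1 v=5: → [0,3); WM=0
i=2 t=6 v=3: → [6,8); WM=5
i=3 t=1 v=1: → [0,3); WM=5
i=4 t=6 v=5: → [6,8); WM=5
i=5 t=9 v=8: → [9,11); WM=8
i=6 t=5 v=2: → [5,8); WM=8
i=7 t=3 v=2: DROP (t<8-4); WM=8
i=8 t=4 v=8: → [4,8); WM=8

7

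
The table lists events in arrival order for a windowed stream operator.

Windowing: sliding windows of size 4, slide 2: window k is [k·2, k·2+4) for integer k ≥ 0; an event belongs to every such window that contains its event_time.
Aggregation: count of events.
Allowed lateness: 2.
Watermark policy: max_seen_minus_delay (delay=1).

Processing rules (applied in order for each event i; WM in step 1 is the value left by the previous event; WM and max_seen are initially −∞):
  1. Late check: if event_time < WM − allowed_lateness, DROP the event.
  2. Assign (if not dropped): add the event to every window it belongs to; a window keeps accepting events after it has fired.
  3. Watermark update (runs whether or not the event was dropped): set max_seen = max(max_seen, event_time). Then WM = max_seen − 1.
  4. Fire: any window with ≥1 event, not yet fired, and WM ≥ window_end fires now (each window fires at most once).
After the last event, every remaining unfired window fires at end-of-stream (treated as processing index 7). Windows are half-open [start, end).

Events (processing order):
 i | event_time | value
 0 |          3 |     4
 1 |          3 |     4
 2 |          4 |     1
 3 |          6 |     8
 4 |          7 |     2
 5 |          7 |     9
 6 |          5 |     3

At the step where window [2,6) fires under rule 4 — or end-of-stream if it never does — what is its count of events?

3

i=0 t=3 v=4: → [2,6),[0,4); WM=2
i=1 t=3 v=4: → [2,6),[0,4); WM=2
i=2 t=4 v=1: → [4,8),[2,6); WM=3
i=3 t=6 v=8: → [6,10),[4,8); WM=5; [0,4) fires=2
i=4 t=7 v=2: → [6,10),[4,8); WM=6; [2,6) fires=3
i=5 t=7 v=9: → [6,10),[4,8); WM=6
i=6 t=5 v=3: → [4,8),[2,6); WM=6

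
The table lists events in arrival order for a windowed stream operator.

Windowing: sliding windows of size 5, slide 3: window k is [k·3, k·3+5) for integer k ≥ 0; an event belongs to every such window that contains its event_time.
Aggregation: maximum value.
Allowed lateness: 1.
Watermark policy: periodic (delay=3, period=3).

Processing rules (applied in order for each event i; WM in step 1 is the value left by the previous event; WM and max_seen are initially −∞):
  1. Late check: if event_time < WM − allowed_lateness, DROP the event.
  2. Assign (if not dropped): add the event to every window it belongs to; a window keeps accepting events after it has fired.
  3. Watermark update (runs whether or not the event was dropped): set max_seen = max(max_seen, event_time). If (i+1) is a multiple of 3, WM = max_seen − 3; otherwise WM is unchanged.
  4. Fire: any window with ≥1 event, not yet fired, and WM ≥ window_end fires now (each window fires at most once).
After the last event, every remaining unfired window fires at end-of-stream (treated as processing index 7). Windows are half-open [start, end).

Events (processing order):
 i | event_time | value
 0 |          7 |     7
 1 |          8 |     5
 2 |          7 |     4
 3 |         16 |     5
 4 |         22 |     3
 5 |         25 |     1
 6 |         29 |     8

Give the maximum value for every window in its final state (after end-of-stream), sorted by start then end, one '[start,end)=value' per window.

i=0 t=7 v=7: → [6,11),[3,8); WM=−∞
i=1 t=8 v=5: → [6,11); WM=−∞
i=2 t=7 v=4: → [6,11),[3,8); WM=5
i=3 t=16 v=5: → [15,20),[12,17); WM=5
i=4 t=22 v=3: → [21,26),[18,23); WM=5
i=5 t=25 v=1: → [24,29),[21,26); WM=22; [3,8) fires=7 [6,11) fires=7 [12,17) fires=5 [15,20) fires=5
i=6 t=29 v=8: → [27,32); WM=22

[3,8)=7 [6,11)=7 [12,17)=5 [15,20)=5 [18,23)=3 [21,26)=3 [24,29)=1 [27,32)=8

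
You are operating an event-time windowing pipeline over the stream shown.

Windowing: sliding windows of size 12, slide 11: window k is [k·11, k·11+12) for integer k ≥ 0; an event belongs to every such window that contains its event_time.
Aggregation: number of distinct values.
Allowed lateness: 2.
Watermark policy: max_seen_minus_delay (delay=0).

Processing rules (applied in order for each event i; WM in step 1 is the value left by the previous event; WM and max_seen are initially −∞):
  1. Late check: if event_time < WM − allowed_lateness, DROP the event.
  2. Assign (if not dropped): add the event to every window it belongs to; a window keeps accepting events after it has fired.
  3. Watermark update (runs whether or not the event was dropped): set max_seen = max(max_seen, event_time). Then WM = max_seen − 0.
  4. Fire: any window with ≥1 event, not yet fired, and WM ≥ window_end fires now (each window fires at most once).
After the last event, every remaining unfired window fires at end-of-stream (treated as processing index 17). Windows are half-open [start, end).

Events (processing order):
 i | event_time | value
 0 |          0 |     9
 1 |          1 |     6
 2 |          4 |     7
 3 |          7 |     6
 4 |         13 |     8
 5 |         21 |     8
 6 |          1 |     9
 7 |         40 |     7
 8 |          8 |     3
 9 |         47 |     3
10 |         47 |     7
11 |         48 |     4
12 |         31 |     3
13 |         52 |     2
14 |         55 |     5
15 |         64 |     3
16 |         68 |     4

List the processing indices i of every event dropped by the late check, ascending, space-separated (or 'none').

6 8 12

i=0 t=0 v=9: → [0,12); WM=0
i=1 t=1 v=6: → [0,12); WM=1
i=2 t=4 v=7: → [0,12); WM=4
i=3 t=7 v=6: → [0,12); WM=7
i=4 t=13 v=8: → [11,23); WM=13; [0,12) fires=3
i=5 t=21 v=8: → [11,23); WM=21
i=6 t=1 v=9: DROP (t<21-2); WM=21
i=7 t=40 v=7: → [33,45); WM=40; [11,23) fires=1
i=8 t=8 v=3: DROP (t<40-2); WM=40
i=9 t=47 v=3: → [44,56); WM=47; [33,45) fires=1
i=10 t=47 v=7: → [44,56); WM=47
i=11 t=48 v=4: → [44,56); WM=48
i=12 t=31 v=3: DROP (t<48-2); WM=48
i=13 t=52 v=2: → [44,56); WM=52
i=14 t=55 v=5: → [55,67),[44,56); WM=55
i=15 t=64 v=3: → [55,67); WM=64; [44,56) fires=5
i=16 t=68 v=4: → [66,78); WM=68; [55,67) fires=2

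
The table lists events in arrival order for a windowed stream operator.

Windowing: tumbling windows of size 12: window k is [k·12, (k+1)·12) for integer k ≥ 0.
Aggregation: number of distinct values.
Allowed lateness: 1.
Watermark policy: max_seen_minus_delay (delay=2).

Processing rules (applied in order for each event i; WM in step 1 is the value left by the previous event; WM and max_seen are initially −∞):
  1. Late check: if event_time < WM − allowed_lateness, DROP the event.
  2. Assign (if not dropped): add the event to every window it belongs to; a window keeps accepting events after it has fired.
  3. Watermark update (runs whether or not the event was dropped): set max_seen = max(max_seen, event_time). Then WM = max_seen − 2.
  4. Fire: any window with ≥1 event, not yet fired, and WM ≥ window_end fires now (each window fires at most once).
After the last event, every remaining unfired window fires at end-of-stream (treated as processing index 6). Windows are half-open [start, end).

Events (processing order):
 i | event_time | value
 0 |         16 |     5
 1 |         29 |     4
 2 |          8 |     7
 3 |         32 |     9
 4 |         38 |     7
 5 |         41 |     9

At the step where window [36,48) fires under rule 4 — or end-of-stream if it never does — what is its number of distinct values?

i=0 t=16 v=5: → [12,24); WM=14
i=1 t=29 v=4: → [24,36); WM=27; [12,24) fires=1
i=2 t=8 v=7: DROP (t<27-1); WM=27
i=3 t=32 v=9: → [24,36); WM=30
i=4 t=38 v=7: → [36,48); WM=36; [24,36) fires=2
i=5 t=41 v=9: → [36,48); WM=39

2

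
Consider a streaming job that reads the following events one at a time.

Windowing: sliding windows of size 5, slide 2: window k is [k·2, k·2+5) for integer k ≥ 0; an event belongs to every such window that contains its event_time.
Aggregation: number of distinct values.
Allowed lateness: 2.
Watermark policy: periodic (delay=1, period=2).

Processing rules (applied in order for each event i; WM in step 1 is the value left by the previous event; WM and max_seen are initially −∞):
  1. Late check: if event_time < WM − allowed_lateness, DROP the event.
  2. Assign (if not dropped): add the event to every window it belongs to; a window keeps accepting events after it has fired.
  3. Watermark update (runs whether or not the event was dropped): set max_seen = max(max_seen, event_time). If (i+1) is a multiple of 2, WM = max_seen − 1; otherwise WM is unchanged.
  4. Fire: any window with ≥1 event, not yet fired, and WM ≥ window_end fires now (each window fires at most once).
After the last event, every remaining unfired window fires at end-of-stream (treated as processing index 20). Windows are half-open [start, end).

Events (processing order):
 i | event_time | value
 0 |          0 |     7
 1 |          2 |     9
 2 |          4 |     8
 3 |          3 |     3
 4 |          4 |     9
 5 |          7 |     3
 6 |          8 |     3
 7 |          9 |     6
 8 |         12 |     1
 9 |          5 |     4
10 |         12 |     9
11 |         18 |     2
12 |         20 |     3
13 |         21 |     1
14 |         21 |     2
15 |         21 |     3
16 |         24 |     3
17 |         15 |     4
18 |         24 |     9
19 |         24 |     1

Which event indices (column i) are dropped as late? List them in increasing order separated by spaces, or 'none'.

9 17

i=0 t=0 v=7: → [0,5); WM=−∞
i=1 t=2 v=9: → [2,7),[0,5); WM=1
i=2 t=4 v=8: → [4,9),[2,7),[0,5); WM=1
i=3 t=3 v=3: → [2,7),[0,5); WM=3
i=4 t=4 v=9: → [4,9),[2,7),[0,5); WM=3
i=5 t=7 v=3: → [6,11),[4,9); WM=6; [0,5) fires=4
i=6 t=8 v=3: → [8,13),[6,11),[4,9); WM=6
i=7 t=9 v=6: → [8,13),[6,11); WM=8; [2,7) fires=3
i=8 t=12 v=1: → [12,17),[10,15),[8,13); WM=8
i=9 t=5 v=4: DROP (t<8-2); WM=11; [4,9) fires=3 [6,11) fires=2
i=10 t=12 v=9: → [12,17),[10,15),[8,13); WM=11
i=11 t=18 v=2: → [18,23),[16,21),[14,19); WM=17; [8,13) fires=4 [10,15) fires=2 [12,17) fires=2
i=12 t=20 v=3: → [20,25),[18,23),[16,21); WM=17
i=13 t=21 v=1: → [20,25),[18,23); WM=20; [14,19) fires=1
i=14 t=21 v=2: → [20,25),[18,23); WM=20
i=15 t=21 v=3: → [20,25),[18,23); WM=20
i=16 t=24 v=3: → [24,29),[22,27),[20,25); WM=20
i=17 t=15 v=4: DROP (t<20-2); WM=23; [16,21) fires=2 [18,23) fires=3
i=18 t=24 v=9: → [24,29),[22,27),[20,25); WM=23
i=19 t=24 v=1: → [24,29),[22,27),[20,25); WM=23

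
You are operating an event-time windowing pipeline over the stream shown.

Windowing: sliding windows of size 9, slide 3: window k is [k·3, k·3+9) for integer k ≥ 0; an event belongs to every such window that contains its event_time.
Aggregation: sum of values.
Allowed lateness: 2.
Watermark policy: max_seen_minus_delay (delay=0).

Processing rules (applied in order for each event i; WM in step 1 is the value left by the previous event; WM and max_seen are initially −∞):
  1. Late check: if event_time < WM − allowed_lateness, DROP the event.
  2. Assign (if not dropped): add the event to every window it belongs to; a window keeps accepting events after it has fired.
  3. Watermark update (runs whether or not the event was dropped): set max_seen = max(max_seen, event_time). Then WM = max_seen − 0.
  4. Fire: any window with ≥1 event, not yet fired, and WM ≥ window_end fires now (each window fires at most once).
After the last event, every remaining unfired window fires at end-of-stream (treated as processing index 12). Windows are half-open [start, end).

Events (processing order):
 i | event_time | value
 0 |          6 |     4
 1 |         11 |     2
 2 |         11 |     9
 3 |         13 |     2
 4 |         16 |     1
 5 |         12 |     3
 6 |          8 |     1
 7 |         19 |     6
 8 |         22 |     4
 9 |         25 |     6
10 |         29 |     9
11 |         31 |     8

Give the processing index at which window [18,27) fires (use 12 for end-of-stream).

i=0 t=6 v=4: → [6,15),[3,12),[0,9); WM=6
i=1 t=11 v=2: → [9,18),[6,15),[3,12); WM=11; [0,9) fires=4
i=2 t=11 v=9: → [9,18),[6,15),[3,12); WM=11
i=3 t=13 v=2: → [12,21),[9,18),[6,15); WM=13; [3,12) fires=15
i=4 t=16 v=1: → [15,24),[12,21),[9,18); WM=16; [6,15) fires=17
i=5 t=12 v=3: DROP (t<16-2); WM=16
i=6 t=8 v=1: DROP (t<16-2); WM=16
i=7 t=19 v=6: → [18,27),[15,24),[12,21); WM=19; [9,18) fires=14
i=8 t=22 v=4: → [21,30),[18,27),[15,24); WM=22; [12,21) fires=9
i=9 t=25 v=6: → [24,33),[21,30),[18,27); WM=25; [15,24) fires=11
i=10 t=29 v=9: → [27,36),[24,33),[21,30); WM=29; [18,27) fires=16
i=11 t=31 v=8: → [30,39),[27,36),[24,33); WM=31; [21,30) fires=19

10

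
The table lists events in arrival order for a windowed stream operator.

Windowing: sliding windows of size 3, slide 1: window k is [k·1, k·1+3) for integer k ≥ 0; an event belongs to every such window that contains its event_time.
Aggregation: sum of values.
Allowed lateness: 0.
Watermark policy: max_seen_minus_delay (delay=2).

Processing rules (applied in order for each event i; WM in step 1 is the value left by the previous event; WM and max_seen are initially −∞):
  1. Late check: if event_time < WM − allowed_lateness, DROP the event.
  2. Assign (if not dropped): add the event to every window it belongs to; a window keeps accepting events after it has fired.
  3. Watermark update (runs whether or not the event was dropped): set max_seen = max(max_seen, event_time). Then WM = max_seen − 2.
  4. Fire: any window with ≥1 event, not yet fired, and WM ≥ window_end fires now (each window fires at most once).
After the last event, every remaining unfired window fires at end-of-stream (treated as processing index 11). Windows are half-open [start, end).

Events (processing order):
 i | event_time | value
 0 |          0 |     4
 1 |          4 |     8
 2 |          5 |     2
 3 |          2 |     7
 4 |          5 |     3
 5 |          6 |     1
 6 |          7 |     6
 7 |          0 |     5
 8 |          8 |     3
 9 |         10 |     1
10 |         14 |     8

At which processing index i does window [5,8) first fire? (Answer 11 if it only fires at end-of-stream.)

i=0 t=0 v=4: → [0,3); WM=-2
i=1 t=4 v=8: → [4,7),[3,6),[2,5); WM=2
i=2 t=5 v=2: → [5,8),[4,7),[3,6); WM=3; [0,3) fires=4
i=3 t=2 v=7: DROP (t<3-0); WM=3
i=4 t=5 v=3: → [5,8),[4,7),[3,6); WM=3
i=5 t=6 v=1: → [6,9),[5,8),[4,7); WM=4
i=6 t=7 v=6: → [7,10),[6,9),[5,8); WM=5; [2,5) fires=8
i=7 t=0 v=5: DROP (t<5-0); WM=5
i=8 t=8 v=3: → [8,11),[7,10),[6,9); WM=6; [3,6) fires=13
i=9 t=10 v=1: → [10,13),[9,12),[8,11); WM=8; [4,7) fires=14 [5,8) fires=12
i=10 t=14 v=8: → [14,17),[13,16),[12,15); WM=12; [6,9) fires=10 [7,10) fires=9 [8,11) fires=4 [9,12) fires=1

9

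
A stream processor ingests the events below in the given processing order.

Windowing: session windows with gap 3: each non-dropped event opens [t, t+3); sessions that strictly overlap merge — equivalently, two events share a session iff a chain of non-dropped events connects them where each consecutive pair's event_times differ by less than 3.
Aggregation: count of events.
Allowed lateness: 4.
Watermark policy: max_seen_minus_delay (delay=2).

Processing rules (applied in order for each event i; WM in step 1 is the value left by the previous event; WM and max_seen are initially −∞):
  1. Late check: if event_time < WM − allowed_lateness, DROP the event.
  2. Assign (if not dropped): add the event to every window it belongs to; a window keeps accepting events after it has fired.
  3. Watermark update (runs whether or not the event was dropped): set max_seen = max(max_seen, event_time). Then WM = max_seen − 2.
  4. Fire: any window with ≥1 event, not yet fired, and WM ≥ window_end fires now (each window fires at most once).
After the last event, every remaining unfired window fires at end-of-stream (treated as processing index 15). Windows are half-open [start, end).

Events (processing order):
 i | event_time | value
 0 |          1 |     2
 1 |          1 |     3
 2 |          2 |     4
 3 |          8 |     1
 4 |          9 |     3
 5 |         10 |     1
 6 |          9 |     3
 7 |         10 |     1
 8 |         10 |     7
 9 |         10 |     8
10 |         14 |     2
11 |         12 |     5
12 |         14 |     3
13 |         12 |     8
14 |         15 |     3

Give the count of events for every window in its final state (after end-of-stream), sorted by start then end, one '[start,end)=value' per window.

i=0 t=1 v=2: → [1,4); WM=-1
i=1 t=1 v=3: → [1,4); WM=-1
i=2 t=2 v=4: → [1,5); WM=0
i=3 t=8 v=1: → [8,11); WM=6
i=4 t=9 v=3: → [8,12); WM=7
i=5 t=10 v=1: → [8,13); WM=8
i=6 t=9 v=3: → [8,13); WM=8
i=7 t=10 v=1: → [8,13); WM=8
i=8 t=10 v=7: → [8,13); WM=8
i=9 t=10 v=8: → [8,13); WM=8
i=10 t=14 v=2: → [14,17); WM=12
i=11 t=12 v=5: → [8,17); WM=12
i=12 t=14 v=3: → [8,17); WM=12
i=13 t=12 v=8: → [8,17); WM=12
i=14 t=15 v=3: → [8,18); WM=13

[1,5)=3 [8,18)=12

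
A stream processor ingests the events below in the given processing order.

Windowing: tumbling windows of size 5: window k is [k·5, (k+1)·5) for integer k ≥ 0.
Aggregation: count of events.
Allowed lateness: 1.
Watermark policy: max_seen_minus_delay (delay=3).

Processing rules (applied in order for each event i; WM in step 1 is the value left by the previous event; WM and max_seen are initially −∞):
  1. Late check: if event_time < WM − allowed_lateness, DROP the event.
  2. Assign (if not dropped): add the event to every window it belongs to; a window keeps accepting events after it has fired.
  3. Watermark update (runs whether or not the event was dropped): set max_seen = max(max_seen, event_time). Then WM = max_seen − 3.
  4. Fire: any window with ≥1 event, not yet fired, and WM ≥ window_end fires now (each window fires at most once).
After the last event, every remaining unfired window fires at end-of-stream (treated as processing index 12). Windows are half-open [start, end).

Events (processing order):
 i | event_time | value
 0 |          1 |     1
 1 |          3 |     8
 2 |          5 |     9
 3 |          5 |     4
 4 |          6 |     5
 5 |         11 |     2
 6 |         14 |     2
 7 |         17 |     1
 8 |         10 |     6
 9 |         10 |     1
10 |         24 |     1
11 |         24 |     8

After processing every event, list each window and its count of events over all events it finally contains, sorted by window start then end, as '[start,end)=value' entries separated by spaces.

[0,5)=2 [5,10)=3 [10,15)=2 [15,20)=1 [20,25)=2

i=0 t=1 v=1: → [0,5); WM=-2
i=1 t=3 v=8: → [0,5); WM=0
i=2 t=5 v=9: → [5,10); WM=2
i=3 t=5 v=4: → [5,10); WM=2
i=4 t=6 v=5: → [5,10); WM=3
i=5 t=11 v=2: → [10,15); WM=8; [0,5) fires=2
i=6 t=14 v=2: → [10,15); WM=11; [5,10) fires=3
i=7 t=17 v=1: → [15,20); WM=14
i=8 t=10 v=6: DROP (t<14-1); WM=14
i=9 t=10 v=1: DROP (t<14-1); WM=14
i=10 t=24 v=1: → [20,25); WM=21; [10,15) fires=2 [15,20) fires=1
i=11 t=24 v=8: → [20,25); WM=21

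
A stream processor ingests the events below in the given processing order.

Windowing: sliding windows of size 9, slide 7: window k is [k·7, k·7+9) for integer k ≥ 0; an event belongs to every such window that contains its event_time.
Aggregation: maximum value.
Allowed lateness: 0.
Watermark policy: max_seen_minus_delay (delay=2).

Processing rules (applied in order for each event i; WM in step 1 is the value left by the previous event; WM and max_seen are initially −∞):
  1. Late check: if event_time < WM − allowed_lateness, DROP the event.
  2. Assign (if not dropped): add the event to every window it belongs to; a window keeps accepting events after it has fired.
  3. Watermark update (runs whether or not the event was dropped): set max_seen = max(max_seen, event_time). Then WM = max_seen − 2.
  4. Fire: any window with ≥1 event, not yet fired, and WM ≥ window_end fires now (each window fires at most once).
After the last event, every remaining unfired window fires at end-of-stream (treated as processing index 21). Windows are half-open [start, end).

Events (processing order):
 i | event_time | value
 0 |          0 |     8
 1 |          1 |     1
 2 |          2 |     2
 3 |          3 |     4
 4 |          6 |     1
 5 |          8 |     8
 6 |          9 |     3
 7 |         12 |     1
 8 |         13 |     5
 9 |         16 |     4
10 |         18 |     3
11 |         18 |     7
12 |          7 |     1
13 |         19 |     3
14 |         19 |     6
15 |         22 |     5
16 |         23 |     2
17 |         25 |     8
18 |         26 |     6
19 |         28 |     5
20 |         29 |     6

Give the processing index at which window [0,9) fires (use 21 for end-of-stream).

7

i=0 t=0 v=8: → [0,9); WM=-2
i=1 t=1 v=1: → [0,9); WM=-1
i=2 t=2 v=2: → [0,9); WM=0
i=3 t=3 v=4: → [0,9); WM=1
i=4 t=6 v=1: → [0,9); WM=4
i=5 t=8 v=8: → [7,16),[0,9); WM=6
i=6 t=9 v=3: → [7,16); WM=7
i=7 t=12 v=1: → [7,16); WM=10; [0,9) fires=8
i=8 t=13 v=5: → [7,16); WM=11
i=9 t=16 v=4: → [14,23); WM=14
i=10 t=18 v=3: → [14,23); WM=16; [7,16) fires=8
i=11 t=18 v=7: → [14,23); WM=16
i=12 t=7 v=1: DROP (t<16-0); WM=16
i=13 t=19 v=3: → [14,23); WM=17
i=14 t=19 v=6: → [14,23); WM=17
i=15 t=22 v=5: → [21,30),[14,23); WM=20
i=16 t=23 v=2: → [21,30); WM=21
i=17 t=25 v=8: → [21,30); WM=23; [14,23) fires=7
i=18 t=26 v=6: → [21,30); WM=24
i=19 t=28 v=5: → [28,37),[21,30); WM=26
i=20 t=29 v=6: → [28,37),[21,30); WM=27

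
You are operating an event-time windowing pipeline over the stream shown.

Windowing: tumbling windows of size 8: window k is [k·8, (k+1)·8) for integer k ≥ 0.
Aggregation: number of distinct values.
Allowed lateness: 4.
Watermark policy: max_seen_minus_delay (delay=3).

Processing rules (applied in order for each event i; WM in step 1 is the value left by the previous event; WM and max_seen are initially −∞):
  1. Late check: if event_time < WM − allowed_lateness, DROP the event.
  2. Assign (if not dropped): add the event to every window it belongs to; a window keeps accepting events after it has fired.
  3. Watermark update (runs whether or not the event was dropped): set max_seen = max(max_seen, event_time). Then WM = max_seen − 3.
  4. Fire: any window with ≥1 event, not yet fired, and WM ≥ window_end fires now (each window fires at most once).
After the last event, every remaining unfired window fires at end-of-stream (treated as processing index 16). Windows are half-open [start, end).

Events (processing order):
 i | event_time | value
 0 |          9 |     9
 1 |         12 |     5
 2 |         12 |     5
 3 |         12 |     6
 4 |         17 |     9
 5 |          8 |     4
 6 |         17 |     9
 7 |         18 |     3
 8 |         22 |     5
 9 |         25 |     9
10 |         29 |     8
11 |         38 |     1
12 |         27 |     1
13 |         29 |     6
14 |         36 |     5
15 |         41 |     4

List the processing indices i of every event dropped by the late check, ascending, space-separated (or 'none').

5 12 13

i=0 t=9 v=9: → [8,16); WM=6
i=1 t=12 v=5: → [8,16); WM=9
i=2 t=12 v=5: → [8,16); WM=9
i=3 t=12 v=6: → [8,16); WM=9
i=4 t=17 v=9: → [16,24); WM=14
i=5 t=8 v=4: DROP (t<14-4); WM=14
i=6 t=17 v=9: → [16,24); WM=14
i=7 t=18 v=3: → [16,24); WM=15
i=8 t=22 v=5: → [16,24); WM=19; [8,16) fires=3
i=9 t=25 v=9: → [24,32); WM=22
i=10 t=29 v=8: → [24,32); WM=26; [16,24) fires=3
i=11 t=38 v=1: → [32,40); WM=35; [24,32) fires=2
i=12 t=27 v=1: DROP (t<35-4); WM=35
i=13 t=29 v=6: DROP (t<35-4); WM=35
i=14 t=36 v=5: → [32,40); WM=35
i=15 t=41 v=4: → [40,48); WM=38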